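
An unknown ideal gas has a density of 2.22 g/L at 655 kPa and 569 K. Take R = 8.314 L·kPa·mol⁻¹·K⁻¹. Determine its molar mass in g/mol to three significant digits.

M ≈ 16.0 g/mol

ρ = PM/(RT) ⇒ M = ρRT/P = (2.22 × 8.314 × 569.0) / 655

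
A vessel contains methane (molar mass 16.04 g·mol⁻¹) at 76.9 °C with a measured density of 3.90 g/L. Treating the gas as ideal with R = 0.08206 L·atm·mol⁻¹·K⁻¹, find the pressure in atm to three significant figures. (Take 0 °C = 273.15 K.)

P ≈ 6.98 atm

ρ = PM/(RT) ⇒ P = ρRT/M = (3.90 × 0.08206 × 350.0) / 16.04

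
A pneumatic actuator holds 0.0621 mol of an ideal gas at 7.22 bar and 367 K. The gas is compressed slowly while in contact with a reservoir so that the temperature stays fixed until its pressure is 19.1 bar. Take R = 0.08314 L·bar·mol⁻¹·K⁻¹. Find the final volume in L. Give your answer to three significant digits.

From PV = nRT: V₁ = nRT₁/P₁ = 0.2624 L.
Isothermal, so P V is constant: T₂ = T₁; V₂ = V₁·(P₁/P₂) = 0.09921 L.

V₂ ≈ 0.0992 L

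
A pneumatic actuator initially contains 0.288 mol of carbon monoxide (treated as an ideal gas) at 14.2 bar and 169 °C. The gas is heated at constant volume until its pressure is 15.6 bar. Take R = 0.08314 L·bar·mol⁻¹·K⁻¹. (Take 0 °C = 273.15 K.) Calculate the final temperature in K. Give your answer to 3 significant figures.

Convert: T₁ = 442.1 K.
From PV = nRT: V₁ = nRT₁/P₁ = 0.7456 L.
Isochoric, so P/T is constant: V₂ = V₁; T₂ = T₁·(P₂/P₁) = 485.7 K.

T₂ ≈ 486 K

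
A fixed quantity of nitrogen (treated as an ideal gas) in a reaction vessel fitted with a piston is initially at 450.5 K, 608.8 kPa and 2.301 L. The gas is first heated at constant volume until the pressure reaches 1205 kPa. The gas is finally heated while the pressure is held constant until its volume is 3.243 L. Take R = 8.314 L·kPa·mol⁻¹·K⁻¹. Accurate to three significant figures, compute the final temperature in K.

V constant ⇒ P ∝ T: V₂ = V₁; T₂ = T₁·(P₂/P₁) = 891.7 K.
P constant ⇒ V ∝ T: P₃ = P₂; T₃ = T₂·(V₃/V₂) = 1257 K.

T₃ ≈ 1.26e+03 K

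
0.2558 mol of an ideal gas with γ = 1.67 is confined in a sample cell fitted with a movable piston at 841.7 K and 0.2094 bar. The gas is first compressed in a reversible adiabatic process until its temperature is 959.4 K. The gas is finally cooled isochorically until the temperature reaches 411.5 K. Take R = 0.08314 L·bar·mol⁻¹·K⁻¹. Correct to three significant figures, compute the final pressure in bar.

P₃ ≈ 0.124 bar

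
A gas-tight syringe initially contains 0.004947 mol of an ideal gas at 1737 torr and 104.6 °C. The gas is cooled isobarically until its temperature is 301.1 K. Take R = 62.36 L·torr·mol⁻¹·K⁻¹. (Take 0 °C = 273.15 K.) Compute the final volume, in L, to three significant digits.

V₂ ≈ 0.0535 L

Convert: T₁ = 377.8 K.
From PV = nRT: V₁ = nRT₁/P₁ = 0.06709 L.
P constant ⇒ V ∝ T: P₂ = P₁; V₂ = V₁·(T₂/T₁) = 0.05348 L.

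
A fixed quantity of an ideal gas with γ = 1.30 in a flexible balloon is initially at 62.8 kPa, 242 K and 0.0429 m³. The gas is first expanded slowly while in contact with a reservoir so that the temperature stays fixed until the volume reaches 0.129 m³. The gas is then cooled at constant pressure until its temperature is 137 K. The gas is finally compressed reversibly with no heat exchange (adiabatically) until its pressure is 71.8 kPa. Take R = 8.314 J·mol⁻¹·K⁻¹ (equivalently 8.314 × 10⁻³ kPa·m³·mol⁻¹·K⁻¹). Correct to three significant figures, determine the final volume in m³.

Isothermal, so P V is constant: T₂ = T₁; P₂ = P₁·(V₁/V₂) = 20.88 kPa.
P constant ⇒ V ∝ T: P₃ = P₂; V₃ = V₂·(T₃/T₂) = 0.07303 m³.
Adiabatic (γ = 1.30), T V^(γ−1) and P V^γ constant: T₄ = T₃·(P₄/P₃)^((γ−1)/γ) = 182.2 K; V₄ = V₃·(P₃/P₄)^(1/γ) = 0.02825 m³.

V₄ ≈ 0.0282 m³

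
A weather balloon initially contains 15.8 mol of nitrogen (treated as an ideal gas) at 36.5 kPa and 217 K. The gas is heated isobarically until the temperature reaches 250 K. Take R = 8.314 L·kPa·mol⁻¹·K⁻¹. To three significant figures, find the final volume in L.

From PV = nRT: V₁ = nRT₁/P₁ = 781.0 L.
Isobaric, so V/T is constant: P₂ = P₁; V₂ = V₁·(T₂/T₁) = 899.7 L.

V₂ ≈ 900 L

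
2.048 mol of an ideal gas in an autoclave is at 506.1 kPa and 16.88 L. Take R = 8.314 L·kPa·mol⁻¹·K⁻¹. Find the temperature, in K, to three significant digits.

T ≈ 502 K

PV = nRT ⇒ T = PV/(nR) = (506.1 × 16.88) / (2.048 × 8.314)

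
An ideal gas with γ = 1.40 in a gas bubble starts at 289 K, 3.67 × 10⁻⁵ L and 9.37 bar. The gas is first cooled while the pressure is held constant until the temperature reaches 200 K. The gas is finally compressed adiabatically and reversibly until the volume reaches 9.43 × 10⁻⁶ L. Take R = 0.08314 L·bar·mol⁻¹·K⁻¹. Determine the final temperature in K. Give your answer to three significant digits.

T₃ ≈ 297 K

Isobaric, so V/T is constant: P₂ = P₁; V₂ = V₁·(T₂/T₁) = 2.540e-05 L.
Adiabatic (γ = 1.40), T V^(γ−1) and P V^γ constant: T₃ = T₂·(V₂/V₃)^(γ−1) = 297.3 K; P₃ = P₂·(V₂/V₃)^γ = 37.51 bar.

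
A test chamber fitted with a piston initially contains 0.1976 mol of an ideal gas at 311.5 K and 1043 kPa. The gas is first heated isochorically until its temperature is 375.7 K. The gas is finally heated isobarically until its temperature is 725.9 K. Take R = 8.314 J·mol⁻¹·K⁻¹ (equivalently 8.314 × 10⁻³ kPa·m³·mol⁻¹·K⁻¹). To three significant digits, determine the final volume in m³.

From PV = nRT: V₁ = nRT₁/P₁ = 0.0004906 m³.
V constant ⇒ P ∝ T: V₂ = V₁; P₂ = P₁·(T₂/T₁) = 1258 kPa.
Isobaric, so V/T is constant: P₃ = P₂; V₃ = V₂·(T₃/T₂) = 0.0009480 m³.

V₃ ≈ 0.000948 m³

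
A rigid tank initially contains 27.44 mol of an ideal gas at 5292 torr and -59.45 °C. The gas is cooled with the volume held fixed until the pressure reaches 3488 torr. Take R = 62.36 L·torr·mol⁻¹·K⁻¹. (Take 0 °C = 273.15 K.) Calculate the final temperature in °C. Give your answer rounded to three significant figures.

Convert: T₁ = 213.7 K.
From PV = nRT: V₁ = nRT₁/P₁ = 69.10 L.
Isochoric, so P/T is constant: V₂ = V₁; T₂ = T₁·(P₂/P₁) = 140.9 K.

T₂ ≈ -132 °C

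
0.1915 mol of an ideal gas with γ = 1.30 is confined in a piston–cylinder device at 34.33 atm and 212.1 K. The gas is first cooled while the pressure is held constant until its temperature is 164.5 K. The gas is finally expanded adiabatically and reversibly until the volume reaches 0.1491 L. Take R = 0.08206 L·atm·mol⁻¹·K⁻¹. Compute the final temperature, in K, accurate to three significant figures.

From PV = nRT: V₁ = nRT₁/P₁ = 0.09709 L.
Isobaric, so V/T is constant: P₂ = P₁; V₂ = V₁·(T₂/T₁) = 0.07530 L.
Reversible adiabatic, γ = 1.30: T₃ = T₂·(V₂/V₃)^(γ−1) = 134.0 K; P₃ = P₂·(V₂/V₃)^γ = 14.12 atm.

T₃ ≈ 134 K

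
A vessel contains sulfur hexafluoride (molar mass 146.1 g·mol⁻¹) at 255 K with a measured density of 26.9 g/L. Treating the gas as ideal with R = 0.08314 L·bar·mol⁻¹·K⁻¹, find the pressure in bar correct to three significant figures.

ρ = PM/(RT) ⇒ P = ρRT/M = (26.9 × 0.08314 × 255.0) / 146.1

P ≈ 3.90 bar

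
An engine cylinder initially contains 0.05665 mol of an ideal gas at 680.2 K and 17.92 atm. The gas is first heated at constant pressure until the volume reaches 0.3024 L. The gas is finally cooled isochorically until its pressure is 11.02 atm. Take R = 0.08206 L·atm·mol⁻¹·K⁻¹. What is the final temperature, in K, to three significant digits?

T₃ ≈ 717 K

From PV = nRT: V₁ = nRT₁/P₁ = 0.1765 L.
P constant ⇒ V ∝ T: P₂ = P₁; T₂ = T₁·(V₂/V₁) = 1166 K.
Isochoric, so P/T is constant: V₃ = V₂; T₃ = T₂·(P₃/P₂) = 716.9 K.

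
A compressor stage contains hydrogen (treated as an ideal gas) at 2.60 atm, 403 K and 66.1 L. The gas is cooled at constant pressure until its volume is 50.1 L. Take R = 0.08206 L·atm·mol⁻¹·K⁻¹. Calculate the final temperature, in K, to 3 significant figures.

Isobaric, so V/T is constant: P₂ = P₁; T₂ = T₁·(V₂/V₁) = 305.5 K.

T₂ ≈ 305 K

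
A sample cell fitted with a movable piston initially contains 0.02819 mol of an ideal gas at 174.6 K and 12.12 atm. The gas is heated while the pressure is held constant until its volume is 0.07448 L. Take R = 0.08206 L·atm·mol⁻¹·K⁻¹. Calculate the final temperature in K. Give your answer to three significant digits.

T₂ ≈ 390 K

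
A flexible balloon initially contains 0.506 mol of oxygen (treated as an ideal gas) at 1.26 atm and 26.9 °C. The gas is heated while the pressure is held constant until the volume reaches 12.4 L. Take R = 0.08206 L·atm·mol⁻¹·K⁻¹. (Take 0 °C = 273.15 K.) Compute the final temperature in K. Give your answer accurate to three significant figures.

Convert: T₁ = 300.0 K.
From PV = nRT: V₁ = nRT₁/P₁ = 9.888 L.
Isobaric, so V/T is constant: P₂ = P₁; T₂ = T₁·(V₂/V₁) = 376.3 K.

T₂ ≈ 376 K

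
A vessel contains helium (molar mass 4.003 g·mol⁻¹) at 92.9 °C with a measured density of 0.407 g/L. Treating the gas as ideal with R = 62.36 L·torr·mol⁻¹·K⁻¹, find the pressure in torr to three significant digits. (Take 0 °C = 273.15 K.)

ρ = PM/(RT) ⇒ P = ρRT/M = (0.407 × 62.36 × 366.0) / 4.003

P ≈ 2.32e+03 torr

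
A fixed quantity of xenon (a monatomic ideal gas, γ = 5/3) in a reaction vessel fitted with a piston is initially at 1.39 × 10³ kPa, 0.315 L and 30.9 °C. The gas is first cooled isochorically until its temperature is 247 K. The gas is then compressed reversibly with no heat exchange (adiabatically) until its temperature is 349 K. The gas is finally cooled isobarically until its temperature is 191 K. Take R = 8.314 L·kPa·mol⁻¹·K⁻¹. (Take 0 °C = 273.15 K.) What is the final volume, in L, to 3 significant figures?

V₄ ≈ 0.103 L

Convert: T₁ = 304.0 K.
Isochoric, so P/T is constant: V₂ = V₁; P₂ = P₁·(T₂/T₁) = 1129 kPa.
Reversible adiabatic, γ = 5/3: P₃ = P₂·(T₃/T₂)^(γ/(γ−1)) = 2680 kPa; V₃ = V₂·(T₂/T₃)^(1/(γ−1)) = 0.1876 L.
Isobaric, so V/T is constant: P₄ = P₃; V₄ = V₃·(T₄/T₃) = 0.1026 L.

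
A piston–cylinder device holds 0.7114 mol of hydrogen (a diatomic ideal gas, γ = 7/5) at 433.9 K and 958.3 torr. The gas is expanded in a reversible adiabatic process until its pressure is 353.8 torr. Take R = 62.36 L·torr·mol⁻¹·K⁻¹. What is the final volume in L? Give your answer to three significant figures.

V₂ ≈ 40.9 L

From PV = nRT: V₁ = nRT₁/P₁ = 20.09 L.
Adiabatic (γ = 7/5), T V^(γ−1) and P V^γ constant: T₂ = T₁·(P₂/P₁)^((γ−1)/γ) = 326.4 K; V₂ = V₁·(P₁/P₂)^(1/γ) = 40.93 L.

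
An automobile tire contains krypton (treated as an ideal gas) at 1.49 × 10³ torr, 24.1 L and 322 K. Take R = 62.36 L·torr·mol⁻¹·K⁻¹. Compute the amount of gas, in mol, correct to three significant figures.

n ≈ 1.79 mol

PV = nRT ⇒ n = PV/(RT) = (1.49e+03 × 24.1) / (62.36 × 322)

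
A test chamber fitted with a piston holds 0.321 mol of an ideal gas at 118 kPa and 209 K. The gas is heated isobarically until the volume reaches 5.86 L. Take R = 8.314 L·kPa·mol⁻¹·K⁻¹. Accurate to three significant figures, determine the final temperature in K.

T₂ ≈ 259 K

From PV = nRT: V₁ = nRT₁/P₁ = 4.727 L.
Isobaric, so V/T is constant: P₂ = P₁; T₂ = T₁·(V₂/V₁) = 259.1 K.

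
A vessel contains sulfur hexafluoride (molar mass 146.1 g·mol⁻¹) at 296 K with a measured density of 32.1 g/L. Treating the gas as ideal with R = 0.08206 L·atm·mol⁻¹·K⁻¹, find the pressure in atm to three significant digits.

ρ = PM/(RT) ⇒ P = ρRT/M = (32.1 × 0.08206 × 296.0) / 146.1

P ≈ 5.34 atm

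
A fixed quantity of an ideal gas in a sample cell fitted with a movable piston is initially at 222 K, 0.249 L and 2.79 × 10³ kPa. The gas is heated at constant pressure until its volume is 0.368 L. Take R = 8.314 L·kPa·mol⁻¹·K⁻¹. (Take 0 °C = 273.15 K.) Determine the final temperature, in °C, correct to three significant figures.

T₂ ≈ 54.9 °C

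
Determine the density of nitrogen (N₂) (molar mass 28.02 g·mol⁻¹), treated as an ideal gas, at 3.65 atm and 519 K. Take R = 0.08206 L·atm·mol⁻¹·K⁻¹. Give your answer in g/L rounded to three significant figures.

ρ ≈ 2.40 g/L

ρ = PM/(RT) = (3.65 × 28.02) / (0.08206 × 519.0)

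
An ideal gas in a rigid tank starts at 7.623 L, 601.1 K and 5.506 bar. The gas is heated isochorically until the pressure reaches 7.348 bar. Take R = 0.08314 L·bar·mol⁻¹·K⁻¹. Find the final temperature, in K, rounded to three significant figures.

T₂ ≈ 802 K

V constant ⇒ P ∝ T: V₂ = V₁; T₂ = T₁·(P₂/P₁) = 802.2 K.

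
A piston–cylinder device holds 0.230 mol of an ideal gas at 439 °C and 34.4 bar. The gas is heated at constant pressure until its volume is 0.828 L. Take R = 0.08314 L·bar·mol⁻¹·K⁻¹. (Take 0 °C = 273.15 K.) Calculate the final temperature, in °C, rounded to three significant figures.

T₂ ≈ 1.22e+03 °C

Convert: T₁ = 712.1 K.
From PV = nRT: V₁ = nRT₁/P₁ = 0.3959 L.
P constant ⇒ V ∝ T: P₂ = P₁; T₂ = T₁·(V₂/V₁) = 1490 K.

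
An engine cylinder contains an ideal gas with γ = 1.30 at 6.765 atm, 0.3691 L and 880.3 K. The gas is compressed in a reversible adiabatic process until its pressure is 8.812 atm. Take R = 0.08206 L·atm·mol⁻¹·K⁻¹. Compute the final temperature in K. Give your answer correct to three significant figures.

T₂ ≈ 936 K

Reversible adiabatic, γ = 1.30: T₂ = T₁·(P₂/P₁)^((γ−1)/γ) = 935.7 K; V₂ = V₁·(P₁/P₂)^(1/γ) = 0.3012 L.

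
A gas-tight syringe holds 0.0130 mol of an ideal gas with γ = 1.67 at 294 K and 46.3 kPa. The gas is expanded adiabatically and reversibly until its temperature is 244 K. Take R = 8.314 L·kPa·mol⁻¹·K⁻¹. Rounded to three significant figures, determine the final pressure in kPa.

From PV = nRT: V₁ = nRT₁/P₁ = 0.6863 L.
Reversible adiabatic, γ = 1.67: P₂ = P₁·(T₂/T₁)^(γ/(γ−1)) = 29.09 kPa; V₂ = V₁·(T₁/T₂)^(1/(γ−1)) = 0.9065 L.

P₂ ≈ 29.1 kPa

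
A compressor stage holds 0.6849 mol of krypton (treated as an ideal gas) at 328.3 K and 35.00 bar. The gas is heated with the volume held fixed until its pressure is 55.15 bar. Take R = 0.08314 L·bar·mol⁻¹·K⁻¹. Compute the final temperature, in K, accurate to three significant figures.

From PV = nRT: V₁ = nRT₁/P₁ = 0.5341 L.
V constant ⇒ P ∝ T: V₂ = V₁; T₂ = T₁·(P₂/P₁) = 517.3 K.

T₂ ≈ 517 K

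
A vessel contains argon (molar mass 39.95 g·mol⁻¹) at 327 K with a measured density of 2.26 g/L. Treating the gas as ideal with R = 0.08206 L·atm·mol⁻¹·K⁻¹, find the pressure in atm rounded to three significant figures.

P ≈ 1.52 atm

ρ = PM/(RT) ⇒ P = ρRT/M = (2.26 × 0.08206 × 327.0) / 39.95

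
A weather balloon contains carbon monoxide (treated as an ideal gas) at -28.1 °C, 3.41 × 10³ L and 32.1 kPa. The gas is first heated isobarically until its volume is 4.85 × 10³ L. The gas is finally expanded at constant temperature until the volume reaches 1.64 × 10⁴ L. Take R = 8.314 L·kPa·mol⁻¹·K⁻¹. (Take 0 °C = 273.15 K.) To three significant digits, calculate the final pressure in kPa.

P₃ ≈ 9.49 kPa

Convert: T₁ = 245.0 K.
P constant ⇒ V ∝ T: P₂ = P₁; T₂ = T₁·(V₂/V₁) = 348.5 K.
Isothermal, so P V is constant: T₃ = T₂; P₃ = P₂·(V₂/V₃) = 9.493 kPa.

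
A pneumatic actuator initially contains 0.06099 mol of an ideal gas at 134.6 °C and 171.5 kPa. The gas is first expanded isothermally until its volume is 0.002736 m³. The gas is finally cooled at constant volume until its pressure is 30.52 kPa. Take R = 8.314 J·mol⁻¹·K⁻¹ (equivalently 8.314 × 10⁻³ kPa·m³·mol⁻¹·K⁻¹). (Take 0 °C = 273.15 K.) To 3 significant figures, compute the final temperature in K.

T₃ ≈ 165 K

Convert: T₁ = 407.8 K.
From PV = nRT: V₁ = nRT₁/P₁ = 0.001206 m³.
T constant ⇒ Boyle's law P V = const: T₂ = T₁; P₂ = P₁·(V₁/V₂) = 75.57 kPa.
Isochoric, so P/T is constant: V₃ = V₂; T₃ = T₂·(P₃/P₂) = 164.7 K.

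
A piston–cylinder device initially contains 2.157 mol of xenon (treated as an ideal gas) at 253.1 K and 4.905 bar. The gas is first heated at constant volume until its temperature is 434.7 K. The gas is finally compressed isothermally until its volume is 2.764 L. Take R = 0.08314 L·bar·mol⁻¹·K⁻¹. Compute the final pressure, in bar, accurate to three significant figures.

P₃ ≈ 28.2 bar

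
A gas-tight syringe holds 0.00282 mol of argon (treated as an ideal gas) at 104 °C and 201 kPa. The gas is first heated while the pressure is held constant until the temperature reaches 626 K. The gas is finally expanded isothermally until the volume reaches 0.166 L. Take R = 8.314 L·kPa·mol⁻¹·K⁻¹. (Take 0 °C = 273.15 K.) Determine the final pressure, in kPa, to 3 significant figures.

P₃ ≈ 88.4 kPa

Convert: T₁ = 377.1 K.
From PV = nRT: V₁ = nRT₁/P₁ = 0.04399 L.
P constant ⇒ V ∝ T: P₂ = P₁; V₂ = V₁·(T₂/T₁) = 0.07302 L.
Isothermal, so P V is constant: T₃ = T₂; P₃ = P₂·(V₂/V₃) = 88.41 kPa.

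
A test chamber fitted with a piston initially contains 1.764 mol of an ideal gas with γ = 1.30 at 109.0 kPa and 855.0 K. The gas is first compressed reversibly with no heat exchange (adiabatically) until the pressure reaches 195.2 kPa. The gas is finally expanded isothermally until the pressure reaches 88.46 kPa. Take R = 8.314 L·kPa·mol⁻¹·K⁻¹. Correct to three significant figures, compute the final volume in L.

V₃ ≈ 162 L

From PV = nRT: V₁ = nRT₁/P₁ = 115.0 L.
Reversible adiabatic, γ = 1.30: T₂ = T₁·(P₂/P₁)^((γ−1)/γ) = 978.1 K; V₂ = V₁·(P₁/P₂)^(1/γ) = 73.48 L.
Isothermal, so P V is constant: T₃ = T₂; V₃ = V₂·(P₂/P₃) = 162.2 L.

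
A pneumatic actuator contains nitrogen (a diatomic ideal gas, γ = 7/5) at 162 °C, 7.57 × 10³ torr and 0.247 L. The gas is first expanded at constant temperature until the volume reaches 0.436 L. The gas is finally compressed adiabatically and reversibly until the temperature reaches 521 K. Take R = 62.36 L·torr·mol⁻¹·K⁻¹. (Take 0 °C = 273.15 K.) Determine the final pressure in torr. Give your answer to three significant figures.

P₃ ≈ 8.05e+03 torr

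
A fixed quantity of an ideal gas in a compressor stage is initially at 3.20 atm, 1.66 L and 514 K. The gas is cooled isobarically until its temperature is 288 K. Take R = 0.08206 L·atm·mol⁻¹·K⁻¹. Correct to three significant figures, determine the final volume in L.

V₂ ≈ 0.930 L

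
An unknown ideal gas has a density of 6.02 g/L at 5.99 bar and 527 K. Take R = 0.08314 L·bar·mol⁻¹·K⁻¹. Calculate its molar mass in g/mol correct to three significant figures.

ρ = PM/(RT) ⇒ M = ρRT/P = (6.02 × 0.08314 × 527.0) / 5.99

M ≈ 44.0 g/mol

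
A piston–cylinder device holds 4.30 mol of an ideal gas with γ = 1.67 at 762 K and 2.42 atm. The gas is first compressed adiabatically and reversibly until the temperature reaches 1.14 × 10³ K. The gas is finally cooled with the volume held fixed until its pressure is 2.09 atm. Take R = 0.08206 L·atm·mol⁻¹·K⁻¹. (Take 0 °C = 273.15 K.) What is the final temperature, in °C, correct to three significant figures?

From PV = nRT: V₁ = nRT₁/P₁ = 111.1 L.
Reversible adiabatic, γ = 1.67: P₂ = P₁·(T₂/T₁)^(γ/(γ−1)) = 6.605 atm; V₂ = V₁·(T₁/T₂)^(1/(γ−1)) = 60.90 L.
V constant ⇒ P ∝ T: V₃ = V₂; T₃ = T₂·(P₃/P₂) = 360.7 K.

T₃ ≈ 87.6 °C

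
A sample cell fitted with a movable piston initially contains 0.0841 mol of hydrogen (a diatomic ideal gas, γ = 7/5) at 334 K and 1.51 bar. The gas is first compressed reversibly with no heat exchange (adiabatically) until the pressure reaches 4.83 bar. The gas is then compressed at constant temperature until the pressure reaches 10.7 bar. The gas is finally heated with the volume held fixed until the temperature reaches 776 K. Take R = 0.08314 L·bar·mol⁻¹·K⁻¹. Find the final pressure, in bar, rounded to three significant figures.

P₄ ≈ 17.8 bar

From PV = nRT: V₁ = nRT₁/P₁ = 1.547 L.
Adiabatic (γ = 7/5), T V^(γ−1) and P V^γ constant: T₂ = T₁·(P₂/P₁)^((γ−1)/γ) = 465.6 K; V₂ = V₁·(P₁/P₂)^(1/γ) = 0.6740 L.
T constant ⇒ Boyle's law P V = const: T₃ = T₂; V₃ = V₂·(P₂/P₃) = 0.3043 L.
Isochoric, so P/T is constant: V₄ = V₃; P₄ = P₃·(T₄/T₃) = 17.83 bar.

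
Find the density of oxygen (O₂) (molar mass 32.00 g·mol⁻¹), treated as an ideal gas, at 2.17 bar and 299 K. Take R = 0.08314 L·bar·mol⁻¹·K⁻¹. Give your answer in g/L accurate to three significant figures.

ρ ≈ 2.79 g/L

ρ = PM/(RT) = (2.17 × 32.00) / (0.08314 × 299.0)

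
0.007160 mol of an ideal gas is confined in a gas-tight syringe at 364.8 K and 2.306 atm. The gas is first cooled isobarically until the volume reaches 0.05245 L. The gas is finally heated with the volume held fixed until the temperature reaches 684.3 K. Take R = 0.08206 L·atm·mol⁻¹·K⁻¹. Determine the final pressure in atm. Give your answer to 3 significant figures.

From PV = nRT: V₁ = nRT₁/P₁ = 0.09295 L.
Isobaric, so V/T is constant: P₂ = P₁; T₂ = T₁·(V₂/V₁) = 205.9 K.
V constant ⇒ P ∝ T: V₃ = V₂; P₃ = P₂·(T₃/T₂) = 7.666 atm.

P₃ ≈ 7.67 atm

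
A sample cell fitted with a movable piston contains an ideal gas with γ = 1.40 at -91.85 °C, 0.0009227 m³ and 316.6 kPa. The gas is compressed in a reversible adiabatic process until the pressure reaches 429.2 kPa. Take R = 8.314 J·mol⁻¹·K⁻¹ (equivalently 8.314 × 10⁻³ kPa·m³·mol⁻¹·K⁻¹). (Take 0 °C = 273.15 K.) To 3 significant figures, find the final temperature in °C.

Convert: T₁ = 181.3 K.
Adiabatic (γ = 1.40), T V^(γ−1) and P V^γ constant: T₂ = T₁·(P₂/P₁)^((γ−1)/γ) = 197.8 K; V₂ = V₁·(P₁/P₂)^(1/γ) = 0.0007425 m³.

T₂ ≈ -75.4 °C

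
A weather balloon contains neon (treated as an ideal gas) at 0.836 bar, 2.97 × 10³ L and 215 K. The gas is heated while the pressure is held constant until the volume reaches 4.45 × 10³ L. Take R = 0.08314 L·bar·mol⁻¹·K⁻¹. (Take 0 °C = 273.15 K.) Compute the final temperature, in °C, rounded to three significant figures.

Isobaric, so V/T is constant: P₂ = P₁; T₂ = T₁·(V₂/V₁) = 322.1 K.

T₂ ≈ 49.0 °C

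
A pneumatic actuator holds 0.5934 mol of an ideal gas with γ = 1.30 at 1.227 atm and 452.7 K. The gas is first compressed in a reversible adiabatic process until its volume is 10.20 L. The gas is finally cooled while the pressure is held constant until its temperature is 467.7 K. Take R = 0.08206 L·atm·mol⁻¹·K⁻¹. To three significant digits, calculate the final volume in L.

V₃ ≈ 8.89 L

From PV = nRT: V₁ = nRT₁/P₁ = 17.97 L.
Adiabatic (γ = 1.30), T V^(γ−1) and P V^γ constant: T₂ = T₁·(V₁/V₂)^(γ−1) = 536.5 K; P₂ = P₁·(V₁/V₂)^γ = 2.561 atm.
Isobaric, so V/T is constant: P₃ = P₂; V₃ = V₂·(T₃/T₂) = 8.892 L.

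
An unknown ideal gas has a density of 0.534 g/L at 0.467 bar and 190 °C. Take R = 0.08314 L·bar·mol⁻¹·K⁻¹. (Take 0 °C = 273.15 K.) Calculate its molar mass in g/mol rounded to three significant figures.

M ≈ 44.0 g/mol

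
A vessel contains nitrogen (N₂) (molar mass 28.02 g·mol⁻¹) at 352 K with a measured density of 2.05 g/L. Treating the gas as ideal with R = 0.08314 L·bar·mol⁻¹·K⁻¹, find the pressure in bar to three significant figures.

ρ = PM/(RT) ⇒ P = ρRT/M = (2.05 × 0.08314 × 352.0) / 28.02

P ≈ 2.14 bar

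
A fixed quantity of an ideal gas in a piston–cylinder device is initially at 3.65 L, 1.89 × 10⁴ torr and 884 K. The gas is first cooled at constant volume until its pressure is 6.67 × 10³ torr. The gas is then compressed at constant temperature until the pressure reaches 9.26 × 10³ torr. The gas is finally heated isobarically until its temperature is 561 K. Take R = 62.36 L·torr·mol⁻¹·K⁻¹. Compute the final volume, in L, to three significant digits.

Isochoric, so P/T is constant: V₂ = V₁; T₂ = T₁·(P₂/P₁) = 312.0 K.
T constant ⇒ Boyle's law P V = const: T₃ = T₂; V₃ = V₂·(P₂/P₃) = 2.629 L.
Isobaric, so V/T is constant: P₄ = P₃; V₄ = V₃·(T₄/T₃) = 4.728 L.

V₄ ≈ 4.73 L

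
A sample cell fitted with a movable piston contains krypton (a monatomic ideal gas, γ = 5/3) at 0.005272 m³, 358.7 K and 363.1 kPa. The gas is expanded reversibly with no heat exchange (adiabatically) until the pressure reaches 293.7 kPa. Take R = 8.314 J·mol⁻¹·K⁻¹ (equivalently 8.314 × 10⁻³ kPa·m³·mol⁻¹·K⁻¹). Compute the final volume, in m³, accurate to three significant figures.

V₂ ≈ 0.00599 m³

Reversible adiabatic, γ = 5/3: T₂ = T₁·(P₂/P₁)^((γ−1)/γ) = 329.5 K; V₂ = V₁·(P₁/P₂)^(1/γ) = 0.005988 m³.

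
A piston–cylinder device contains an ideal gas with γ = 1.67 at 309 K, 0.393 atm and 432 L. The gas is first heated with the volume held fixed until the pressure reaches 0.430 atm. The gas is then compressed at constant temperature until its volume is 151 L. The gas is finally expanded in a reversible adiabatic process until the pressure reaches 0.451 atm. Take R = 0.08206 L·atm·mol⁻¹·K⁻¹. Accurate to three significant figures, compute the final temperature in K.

V constant ⇒ P ∝ T: V₂ = V₁; T₂ = T₁·(P₂/P₁) = 338.1 K.
T constant ⇒ Boyle's law P V = const: T₃ = T₂; P₃ = P₂·(V₂/V₃) = 1.230 atm.
Adiabatic (γ = 1.67), T V^(γ−1) and P V^γ constant: T₄ = T₃·(P₄/P₃)^((γ−1)/γ) = 226.0 K; V₄ = V₃·(P₃/P₄)^(1/γ) = 275.4 L.

T₄ ≈ 226 K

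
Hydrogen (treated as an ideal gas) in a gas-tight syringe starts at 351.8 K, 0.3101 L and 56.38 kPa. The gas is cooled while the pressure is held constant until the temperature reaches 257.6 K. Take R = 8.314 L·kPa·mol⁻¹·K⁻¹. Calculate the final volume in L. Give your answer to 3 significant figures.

P constant ⇒ V ∝ T: P₂ = P₁; V₂ = V₁·(T₂/T₁) = 0.2271 L.

V₂ ≈ 0.227 L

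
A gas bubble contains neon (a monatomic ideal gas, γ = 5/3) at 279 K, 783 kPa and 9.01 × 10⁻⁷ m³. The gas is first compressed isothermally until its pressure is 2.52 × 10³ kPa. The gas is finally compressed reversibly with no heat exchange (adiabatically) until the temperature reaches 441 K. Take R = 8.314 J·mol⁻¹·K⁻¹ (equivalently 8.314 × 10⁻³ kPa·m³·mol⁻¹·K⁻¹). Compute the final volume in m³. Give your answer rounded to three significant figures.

T constant ⇒ Boyle's law P V = const: T₂ = T₁; V₂ = V₁·(P₁/P₂) = 2.800e-07 m³.
Reversible adiabatic, γ = 5/3: P₃ = P₂·(T₃/T₂)^(γ/(γ−1)) = 7916 kPa; V₃ = V₂·(T₂/T₃)^(1/(γ−1)) = 1.409e-07 m³.

V₃ ≈ 1.41e-07 m³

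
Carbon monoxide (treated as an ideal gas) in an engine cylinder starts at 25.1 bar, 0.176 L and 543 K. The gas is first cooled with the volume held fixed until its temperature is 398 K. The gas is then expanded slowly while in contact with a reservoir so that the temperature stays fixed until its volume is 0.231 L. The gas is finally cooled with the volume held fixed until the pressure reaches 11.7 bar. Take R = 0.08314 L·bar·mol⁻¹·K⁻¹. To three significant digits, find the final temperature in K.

Isochoric, so P/T is constant: V₂ = V₁; P₂ = P₁·(T₂/T₁) = 18.40 bar.
Isothermal, so P V is constant: T₃ = T₂; P₃ = P₂·(V₂/V₃) = 14.02 bar.
Isochoric, so P/T is constant: V₄ = V₃; T₄ = T₃·(P₄/P₃) = 332.2 K.

T₄ ≈ 332 K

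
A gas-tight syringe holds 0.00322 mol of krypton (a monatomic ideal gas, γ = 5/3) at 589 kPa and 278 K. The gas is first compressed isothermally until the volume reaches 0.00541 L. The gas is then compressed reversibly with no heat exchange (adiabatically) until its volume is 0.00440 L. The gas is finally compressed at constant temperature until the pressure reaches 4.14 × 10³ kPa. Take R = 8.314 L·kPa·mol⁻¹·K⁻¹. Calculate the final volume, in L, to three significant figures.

From PV = nRT: V₁ = nRT₁/P₁ = 0.01264 L.
T constant ⇒ Boyle's law P V = const: T₂ = T₁; P₂ = P₁·(V₁/V₂) = 1376 kPa.
Reversible adiabatic, γ = 5/3: T₃ = T₂·(V₂/V₃)^(γ−1) = 319.1 K; P₃ = P₂·(V₂/V₃)^γ = 1941 kPa.
Isothermal, so P V is constant: T₄ = T₃; V₄ = V₃·(P₃/P₄) = 0.002063 L.

V₄ ≈ 0.00206 L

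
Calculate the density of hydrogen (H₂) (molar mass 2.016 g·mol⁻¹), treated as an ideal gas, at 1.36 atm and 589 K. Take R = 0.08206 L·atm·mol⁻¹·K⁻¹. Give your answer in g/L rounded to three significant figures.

ρ ≈ 0.0567 g/L

ρ = PM/(RT) = (1.36 × 2.016) / (0.08206 × 589.0)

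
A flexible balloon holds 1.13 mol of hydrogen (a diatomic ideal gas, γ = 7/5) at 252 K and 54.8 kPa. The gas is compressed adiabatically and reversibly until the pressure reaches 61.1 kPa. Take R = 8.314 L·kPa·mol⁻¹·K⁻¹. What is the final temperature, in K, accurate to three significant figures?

From PV = nRT: V₁ = nRT₁/P₁ = 43.20 L.
Reversible adiabatic, γ = 7/5: T₂ = T₁·(P₂/P₁)^((γ−1)/γ) = 260.0 K; V₂ = V₁·(P₁/P₂)^(1/γ) = 39.97 L.

T₂ ≈ 260 K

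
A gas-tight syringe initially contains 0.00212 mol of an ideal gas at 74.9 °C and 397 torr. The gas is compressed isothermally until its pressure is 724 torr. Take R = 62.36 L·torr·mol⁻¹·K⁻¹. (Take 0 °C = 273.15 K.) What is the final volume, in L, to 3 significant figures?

Convert: T₁ = 348.0 K.
From PV = nRT: V₁ = nRT₁/P₁ = 0.1159 L.
Isothermal, so P V is constant: T₂ = T₁; V₂ = V₁·(P₁/P₂) = 0.06355 L.

V₂ ≈ 0.0636 L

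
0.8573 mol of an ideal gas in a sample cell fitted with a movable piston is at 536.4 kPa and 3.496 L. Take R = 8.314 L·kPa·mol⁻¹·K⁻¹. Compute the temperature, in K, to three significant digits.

PV = nRT ⇒ T = PV/(nR) = (536.4 × 3.496) / (0.8573 × 8.314)

T ≈ 263 K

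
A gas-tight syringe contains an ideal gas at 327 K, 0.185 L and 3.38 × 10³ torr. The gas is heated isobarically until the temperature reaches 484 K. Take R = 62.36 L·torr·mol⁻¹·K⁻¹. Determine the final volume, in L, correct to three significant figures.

V₂ ≈ 0.274 L

Isobaric, so V/T is constant: P₂ = P₁; V₂ = V₁·(T₂/T₁) = 0.2738 L.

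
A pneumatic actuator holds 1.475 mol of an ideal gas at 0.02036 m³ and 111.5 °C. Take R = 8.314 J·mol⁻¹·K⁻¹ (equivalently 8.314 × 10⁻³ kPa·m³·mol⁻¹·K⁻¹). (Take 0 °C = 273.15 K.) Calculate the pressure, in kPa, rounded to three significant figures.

P ≈ 232 kPa

Convert: T = 384.65 K.
PV = nRT ⇒ P = nRT/V = (1.475 × 8.314 × 10⁻³ × 384.65) / 0.02036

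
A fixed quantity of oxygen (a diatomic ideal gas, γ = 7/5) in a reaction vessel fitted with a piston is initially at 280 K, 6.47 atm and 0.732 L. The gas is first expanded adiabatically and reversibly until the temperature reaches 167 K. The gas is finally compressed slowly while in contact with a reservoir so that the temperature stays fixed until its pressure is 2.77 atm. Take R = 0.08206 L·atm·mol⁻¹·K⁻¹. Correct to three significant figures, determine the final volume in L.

V₃ ≈ 1.02 L

Adiabatic (γ = 7/5), T V^(γ−1) and P V^γ constant: P₂ = P₁·(T₂/T₁)^(γ/(γ−1)) = 1.060 atm; V₂ = V₁·(T₁/T₂)^(1/(γ−1)) = 2.664 L.
Isothermal, so P V is constant: T₃ = T₂; V₃ = V₂·(P₂/P₃) = 1.020 L.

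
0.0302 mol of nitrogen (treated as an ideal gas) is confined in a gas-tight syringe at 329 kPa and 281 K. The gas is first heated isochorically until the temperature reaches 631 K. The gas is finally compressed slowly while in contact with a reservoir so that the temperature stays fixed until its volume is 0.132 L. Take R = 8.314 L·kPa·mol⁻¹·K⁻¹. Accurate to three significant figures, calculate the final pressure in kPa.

From PV = nRT: V₁ = nRT₁/P₁ = 0.2145 L.
V constant ⇒ P ∝ T: V₂ = V₁; P₂ = P₁·(T₂/T₁) = 738.8 kPa.
Isothermal, so P V is constant: T₃ = T₂; P₃ = P₂·(V₂/V₃) = 1200 kPa.

P₃ ≈ 1.20e+03 kPa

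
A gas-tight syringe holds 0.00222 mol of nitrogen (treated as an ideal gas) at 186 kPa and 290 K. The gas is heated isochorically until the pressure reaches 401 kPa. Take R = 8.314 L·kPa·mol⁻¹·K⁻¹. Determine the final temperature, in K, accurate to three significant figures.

T₂ ≈ 625 K

From PV = nRT: V₁ = nRT₁/P₁ = 0.02878 L.
Isochoric, so P/T is constant: V₂ = V₁; T₂ = T₁·(P₂/P₁) = 625.2 K.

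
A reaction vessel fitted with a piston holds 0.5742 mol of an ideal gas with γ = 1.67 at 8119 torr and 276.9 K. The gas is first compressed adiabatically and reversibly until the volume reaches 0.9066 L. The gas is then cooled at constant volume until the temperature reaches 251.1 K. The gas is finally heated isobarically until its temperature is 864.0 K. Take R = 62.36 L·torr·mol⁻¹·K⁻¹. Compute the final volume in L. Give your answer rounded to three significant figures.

From PV = nRT: V₁ = nRT₁/P₁ = 1.221 L.
Reversible adiabatic, γ = 1.67: T₂ = T₁·(V₁/V₂)^(γ−1) = 338.1 K; P₂ = P₁·(V₁/V₂)^γ = 1.335e+04 torr.
Isochoric, so P/T is constant: V₃ = V₂; P₃ = P₂·(T₃/T₂) = 9917 torr.
Isobaric, so V/T is constant: P₄ = P₃; V₄ = V₃·(T₄/T₃) = 3.119 L.

V₄ ≈ 3.12 L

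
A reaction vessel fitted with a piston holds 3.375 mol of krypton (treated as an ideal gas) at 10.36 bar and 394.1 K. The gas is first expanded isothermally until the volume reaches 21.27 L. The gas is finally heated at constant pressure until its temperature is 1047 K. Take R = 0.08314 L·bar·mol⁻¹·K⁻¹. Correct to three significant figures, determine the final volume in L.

V₃ ≈ 56.5 L

From PV = nRT: V₁ = nRT₁/P₁ = 10.67 L.
T constant ⇒ Boyle's law P V = const: T₂ = T₁; P₂ = P₁·(V₁/V₂) = 5.199 bar.
P constant ⇒ V ∝ T: P₃ = P₂; V₃ = V₂·(T₃/T₂) = 56.51 L.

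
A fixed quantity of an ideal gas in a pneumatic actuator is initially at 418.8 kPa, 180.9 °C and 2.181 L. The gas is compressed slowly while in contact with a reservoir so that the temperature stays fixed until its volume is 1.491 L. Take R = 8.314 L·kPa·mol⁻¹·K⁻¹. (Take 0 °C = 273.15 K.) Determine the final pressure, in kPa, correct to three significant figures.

P₂ ≈ 613 kPa

Convert: T₁ = 454.0 K.
T constant ⇒ Boyle's law P V = const: T₂ = T₁; P₂ = P₁·(V₁/V₂) = 612.6 kPa.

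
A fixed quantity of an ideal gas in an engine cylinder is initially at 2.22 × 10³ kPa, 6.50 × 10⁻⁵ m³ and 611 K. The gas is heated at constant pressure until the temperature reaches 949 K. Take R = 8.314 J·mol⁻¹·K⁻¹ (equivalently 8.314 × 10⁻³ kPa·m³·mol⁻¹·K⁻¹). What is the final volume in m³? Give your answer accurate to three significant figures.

Isobaric, so V/T is constant: P₂ = P₁; V₂ = V₁·(T₂/T₁) = 0.0001010 m³.

V₂ ≈ 0.000101 m³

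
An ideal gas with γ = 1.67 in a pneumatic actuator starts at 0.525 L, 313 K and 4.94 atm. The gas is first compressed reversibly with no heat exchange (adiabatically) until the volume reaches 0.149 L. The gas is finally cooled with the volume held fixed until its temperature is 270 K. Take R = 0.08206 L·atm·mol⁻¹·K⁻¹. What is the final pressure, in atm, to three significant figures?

P₃ ≈ 15.0 atm

Adiabatic (γ = 1.67), T V^(γ−1) and P V^γ constant: T₂ = T₁·(V₁/V₂)^(γ−1) = 727.8 K; P₂ = P₁·(V₁/V₂)^γ = 40.47 atm.
Isochoric, so P/T is constant: V₃ = V₂; P₃ = P₂·(T₃/T₂) = 15.01 atm.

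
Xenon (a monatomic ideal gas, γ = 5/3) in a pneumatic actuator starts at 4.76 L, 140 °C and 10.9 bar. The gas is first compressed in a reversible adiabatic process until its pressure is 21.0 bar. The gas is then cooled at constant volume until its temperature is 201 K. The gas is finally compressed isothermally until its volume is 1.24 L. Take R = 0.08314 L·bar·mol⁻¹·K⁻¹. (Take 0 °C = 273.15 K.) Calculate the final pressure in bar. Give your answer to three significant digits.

Convert: T₁ = 413.1 K.
Adiabatic (γ = 5/3), T V^(γ−1) and P V^γ constant: T₂ = T₁·(P₂/P₁)^((γ−1)/γ) = 537.1 K; V₂ = V₁·(P₁/P₂)^(1/γ) = 3.212 L.
Isochoric, so P/T is constant: V₃ = V₂; P₃ = P₂·(T₃/T₂) = 7.859 bar.
Isothermal, so P V is constant: T₄ = T₃; P₄ = P₃·(V₃/V₄) = 20.36 bar.

P₄ ≈ 20.4 bar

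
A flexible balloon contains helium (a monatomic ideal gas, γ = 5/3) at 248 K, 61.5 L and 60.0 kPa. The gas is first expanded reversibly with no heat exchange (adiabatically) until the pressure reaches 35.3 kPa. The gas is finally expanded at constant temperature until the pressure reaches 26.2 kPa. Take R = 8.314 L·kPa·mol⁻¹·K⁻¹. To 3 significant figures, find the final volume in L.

V₃ ≈ 114 L

Reversible adiabatic, γ = 5/3: T₂ = T₁·(P₂/P₁)^((γ−1)/γ) = 200.6 K; V₂ = V₁·(P₁/P₂)^(1/γ) = 84.55 L.
Isothermal, so P V is constant: T₃ = T₂; V₃ = V₂·(P₂/P₃) = 113.9 L.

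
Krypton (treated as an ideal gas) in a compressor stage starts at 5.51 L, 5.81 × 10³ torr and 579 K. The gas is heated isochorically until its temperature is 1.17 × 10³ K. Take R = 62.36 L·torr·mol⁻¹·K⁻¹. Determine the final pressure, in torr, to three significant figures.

V constant ⇒ P ∝ T: V₂ = V₁; P₂ = P₁·(T₂/T₁) = 1.174e+04 torr.

P₂ ≈ 1.17e+04 torr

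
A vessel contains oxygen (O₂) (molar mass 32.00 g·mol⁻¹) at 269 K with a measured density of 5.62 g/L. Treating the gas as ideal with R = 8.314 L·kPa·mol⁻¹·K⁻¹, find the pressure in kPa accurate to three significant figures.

P ≈ 393 kPa

ρ = PM/(RT) ⇒ P = ρRT/M = (5.62 × 8.314 × 269.0) / 32.00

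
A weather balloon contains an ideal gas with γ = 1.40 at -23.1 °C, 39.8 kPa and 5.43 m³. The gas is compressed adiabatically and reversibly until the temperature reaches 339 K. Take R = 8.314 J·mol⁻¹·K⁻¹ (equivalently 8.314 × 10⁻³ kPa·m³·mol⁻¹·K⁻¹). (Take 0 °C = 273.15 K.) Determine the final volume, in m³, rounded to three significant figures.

Convert: T₁ = 250.0 K.
Adiabatic (γ = 1.40), T V^(γ−1) and P V^γ constant: P₂ = P₁·(T₂/T₁)^(γ/(γ−1)) = 115.5 kPa; V₂ = V₁·(T₁/T₂)^(1/(γ−1)) = 2.537 m³.

V₂ ≈ 2.54 m³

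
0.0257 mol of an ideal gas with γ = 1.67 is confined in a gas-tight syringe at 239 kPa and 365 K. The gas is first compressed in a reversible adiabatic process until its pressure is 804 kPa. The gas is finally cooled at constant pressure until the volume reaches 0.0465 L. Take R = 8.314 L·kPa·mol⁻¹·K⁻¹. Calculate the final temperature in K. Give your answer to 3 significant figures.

From PV = nRT: V₁ = nRT₁/P₁ = 0.3263 L.
Reversible adiabatic, γ = 1.67: T₂ = T₁·(P₂/P₁)^((γ−1)/γ) = 593.8 K; V₂ = V₁·(P₁/P₂)^(1/γ) = 0.1578 L.
Isobaric, so V/T is constant: P₃ = P₂; T₃ = T₂·(V₃/V₂) = 175.0 K.

T₃ ≈ 175 K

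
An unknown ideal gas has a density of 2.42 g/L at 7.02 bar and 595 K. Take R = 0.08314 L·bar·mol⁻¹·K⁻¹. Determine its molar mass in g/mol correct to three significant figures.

M ≈ 17.1 g/mol

ρ = PM/(RT) ⇒ M = ρRT/P = (2.42 × 0.08314 × 595.0) / 7.02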